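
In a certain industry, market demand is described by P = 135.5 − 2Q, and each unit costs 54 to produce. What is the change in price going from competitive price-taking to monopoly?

Under competition P = MC = 54, so Q = (135.5 − 54)/2 = 40.75.
Monopoly sets MR = MC: 135.5 − 4Q = 54 ⇒ Q = 20.375, P = 135.5 − 2·20.375 = 94.75.
Change in price: 94.75 − 54 = 40.75.

Price rises by 40.75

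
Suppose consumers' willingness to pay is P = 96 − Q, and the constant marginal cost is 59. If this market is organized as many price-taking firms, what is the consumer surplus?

CS = 684.5

Perfect competition: P = MC = 59, so 96 − Q = 59 and Q = 37.
CS = ½·(96 − 59)·37 = 684.5.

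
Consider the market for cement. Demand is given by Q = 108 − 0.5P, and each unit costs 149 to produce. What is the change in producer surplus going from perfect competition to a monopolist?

Inverting demand: P = 216 − 2Q.
Under competition P = MC = 149, so Q = (216 − 149)/2 = 33.5.
PS = (149 − 149)·33.5 = 0.
Monopoly sets MR = MC: 216 − 4Q = 149 ⇒ Q = 16.75, P = 216 − 2·16.75 = 182.5.
PS = (182.5 − 149)·16.75 = 561.125.
Change in producer surplus: 561.125 − 0 = 561.125.

Producer surplus rises by 561.125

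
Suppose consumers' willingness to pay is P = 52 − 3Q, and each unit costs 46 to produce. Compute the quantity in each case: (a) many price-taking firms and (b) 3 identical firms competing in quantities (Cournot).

Under competition P = MC = 46, so Q = (52 − 46)/3 = 2.
With 3 symmetric Cournot firms, each firm's FOC gives 52 − 12q = 46, so q = 0.5, Q = 3·0.5 = 1.5, and P = 47.5.

Competition: Q = 2; Cournot: Q = 1.5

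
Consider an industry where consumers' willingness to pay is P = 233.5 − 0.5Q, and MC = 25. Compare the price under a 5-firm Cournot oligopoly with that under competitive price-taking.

With 5 symmetric Cournot firms, each firm's FOC gives 233.5 − 3q = 25, so q = 69.5, Q = 5·69.5 = 347.5, and P = 59.75.
Competitive firms price at marginal cost: P = 25, giving Q = 417.

Cournot: P = 59.75; Competition: P = 25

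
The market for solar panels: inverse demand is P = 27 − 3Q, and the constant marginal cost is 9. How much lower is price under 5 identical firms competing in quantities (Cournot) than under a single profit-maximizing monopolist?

Price falls by 6

The monopolist equates marginal revenue to marginal cost: 27 − 6Q = 9, so Q = 3. From demand, P = 18.
With 5 symmetric Cournot firms, each firm's FOC gives 27 − 18q = 9, so q = 1, Q = 5·1 = 5, and P = 12.
Change in price: 12 − 18 = −6.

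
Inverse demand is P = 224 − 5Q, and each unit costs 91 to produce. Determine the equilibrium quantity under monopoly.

The monopolist equates marginal revenue to marginal cost: 224 − 10Q = 91, so Q = 13.3. From demand, P = 157.5.

Q = 13.3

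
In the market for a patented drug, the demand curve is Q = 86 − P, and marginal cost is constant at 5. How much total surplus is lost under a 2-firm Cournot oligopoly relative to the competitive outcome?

Inverting demand: P = 86 − Q.
Under competition P = MC = 5, so Q = (86 − 5)/1 = 81.
With 2 symmetric Cournot firms, each firm's FOC gives 86 − 3q = 5, so q = 27, Q = 2·27 = 54, and P = 32.
DWL is the triangle between Q = 54 and Q = 81: ½·(81 − 54)·(32 − 5) = 364.5.

DWL = 364.5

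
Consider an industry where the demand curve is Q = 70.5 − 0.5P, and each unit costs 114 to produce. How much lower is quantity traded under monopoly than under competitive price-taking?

Q falls by 6.75

Inverting demand: P = 141 − 2Q.
Competitive firms price at marginal cost: P = 114, giving Q = 13.5.
The monopolist equates marginal revenue to marginal cost: 141 − 4Q = 114, so Q = 6.75. From demand, P = 127.5.
Change in quantity traded: 6.75 − 13.5 = −6.75.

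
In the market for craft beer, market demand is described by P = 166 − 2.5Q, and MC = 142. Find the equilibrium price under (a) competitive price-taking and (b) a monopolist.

Competition: P = 142; Monopoly: P = 154

Competitive firms price at marginal cost: P = 142, giving Q = 9.6.
Monopoly sets MR = MC: 166 − 5Q = 142 ⇒ Q = 4.8, P = 166 − 2.5·4.8 = 154.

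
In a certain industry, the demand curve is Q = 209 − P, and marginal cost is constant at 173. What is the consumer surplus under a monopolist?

CS = 162

Inverting demand: P = 209 − Q.
A monopolist chooses Q where MR = MC. MR = 209 − 2Q; setting this equal to 173 gives Q = 18 and P = 191.
CS = ½·(209 − 191)·18 = 162.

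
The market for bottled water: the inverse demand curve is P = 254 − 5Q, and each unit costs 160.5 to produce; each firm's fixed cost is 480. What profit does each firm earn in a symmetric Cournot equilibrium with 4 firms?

π_i = −410.062

In a 4-firm Cournot equilibrium, symmetry and the first-order condition give q = (254 − 160.5)/(25) = 3.74. So Q = 14.96 and P = 179.2.
Each firm's profit = (179.2 − 160.5)·3.74 − 480 = −410.062.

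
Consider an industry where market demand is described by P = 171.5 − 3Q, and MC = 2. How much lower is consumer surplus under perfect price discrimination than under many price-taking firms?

Consumer surplus falls by 4788.375

Under competition P = MC = 2, so Q = (171.5 − 2)/3 = 56.5.
CS = ½·(171.5 − 2)·56.5 = 4788.375.
With perfect price discrimination, output is the efficient level Q = 56.5 (where demand meets MC), but every buyer pays their willingness to pay: CS = 0 and PS = total surplus.
CS = 0.
Change in consumer surplus: 0 − 4788.375 = −4788.375.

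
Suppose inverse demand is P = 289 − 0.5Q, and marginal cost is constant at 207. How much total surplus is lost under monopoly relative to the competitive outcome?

DWL = 1681

Competitive firms price at marginal cost: P = 207, giving Q = 164.
Monopoly sets MR = MC: 289 − Q = 207 ⇒ Q = 82, P = 289 − 0.5·82 = 248.
DWL is the triangle between Q = 82 and Q = 164: ½·(164 − 82)·(248 − 207) = 1681.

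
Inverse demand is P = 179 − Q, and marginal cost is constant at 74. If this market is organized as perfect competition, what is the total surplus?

TS = 5512.5

Under competition P = MC = 74, so Q = (179 − 74)/1 = 105.
CS = ½·(179 − 74)·105 = 5512.5; PS = (74 − 74)·105 = 0; TS = 5512.5.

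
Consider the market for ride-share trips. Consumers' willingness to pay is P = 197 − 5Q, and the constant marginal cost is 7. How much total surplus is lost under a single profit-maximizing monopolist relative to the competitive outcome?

DWL = 902.5

Under competition P = MC = 7, so Q = (197 − 7)/5 = 38.
A monopolist chooses Q where MR = MC. MR = 197 − 10Q; setting this equal to 7 gives Q = 19 and P = 102.
DWL is the triangle between Q = 19 and Q = 38: ½·(38 − 19)·(102 − 7) = 902.5.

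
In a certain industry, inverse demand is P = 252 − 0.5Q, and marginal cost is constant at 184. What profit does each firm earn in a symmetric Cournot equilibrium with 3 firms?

π_i = 578

In a 3-firm Cournot equilibrium, symmetry and the first-order condition give q = (252 − 184)/(2) = 34. So Q = 102 and P = 201.
Each firm's profit = (201 − 184)·34 = 578.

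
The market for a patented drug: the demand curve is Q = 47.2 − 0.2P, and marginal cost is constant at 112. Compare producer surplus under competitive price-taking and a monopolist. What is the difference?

Inverting demand: P = 236 − 5Q.
Competitive firms price at marginal cost: P = 112, giving Q = 24.8.
PS = (112 − 112)·24.8 = 0.
The monopolist equates marginal revenue to marginal cost: 236 − 10Q = 112, so Q = 12.4. From demand, P = 174.
PS = (174 − 112)·12.4 = 768.8.
Change in producer surplus: 768.8 − 0 = 768.8.

Producer surplus rises by 768.8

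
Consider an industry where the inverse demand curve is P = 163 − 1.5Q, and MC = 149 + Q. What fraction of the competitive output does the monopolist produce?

The monopolist equates marginal revenue to marginal cost: 163 − 3Q = 149 + Q, so Q = 3.5. From demand, P = 157.75.
Competitive equilibrium sets price equal to marginal cost: 163 − 1.5Q = 149 + Q, so Q = 5.6 and P = 154.6.
Ratio Q_m/Q_c = 3.5/5.6 = 0.625.

Q_m/Q_c = 0.625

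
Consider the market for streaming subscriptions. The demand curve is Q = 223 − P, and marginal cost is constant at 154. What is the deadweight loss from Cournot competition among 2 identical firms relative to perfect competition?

DWL = 264.5

Inverting demand: P = 223 − Q.
Under competition P = MC = 154, so Q = (223 − 154)/1 = 69.
Cournot with 2 identical firms: the symmetric best-response condition is 223 − 3q = 154. Each firm produces q = 23, total output Q = 46, price P = 177.
DWL is the triangle between Q = 46 and Q = 69: ½·(69 − 46)·(177 − 154) = 264.5.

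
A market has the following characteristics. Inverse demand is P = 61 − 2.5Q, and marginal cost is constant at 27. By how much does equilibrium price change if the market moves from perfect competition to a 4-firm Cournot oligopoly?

Under competition P = MC = 27, so Q = (61 − 27)/2.5 = 13.6.
Cournot with 4 identical firms: the symmetric best-response condition is 61 − 12.5q = 27. Each firm produces q = 2.72, total output Q = 10.88, price P = 33.8.
Change in equilibrium price: 33.8 − 27 = 6.8.

Equilibrium price rises by 6.8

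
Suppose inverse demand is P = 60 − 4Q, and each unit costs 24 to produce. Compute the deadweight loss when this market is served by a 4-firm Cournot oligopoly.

Under competition P = MC = 24, so Q = (60 − 24)/4 = 9.
In a 4-firm Cournot equilibrium, symmetry and the first-order condition give q = (60 − 24)/(20) = 1.8. So Q = 7.2 and P = 31.2.
DWL is the triangle between Q = 7.2 and Q = 9: ½·(9 − 7.2)·(31.2 − 24) = 6.48.

DWL = 6.48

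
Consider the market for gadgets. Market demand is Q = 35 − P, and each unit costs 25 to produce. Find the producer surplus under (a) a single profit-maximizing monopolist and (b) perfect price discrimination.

Inverting demand: P = 35 − Q.
Monopoly sets MR = MC: 35 − 2Q = 25 ⇒ Q = 5, P = 35 − 5 = 30.
PS = (30 − 25)·5 = 25.
A perfectly discriminating monopolist sells every unit with P(Q) ≥ MC(Q), so output equals the competitive quantity Q = 10. Each buyer pays their reservation price, so CS = 0 and the firm captures all surplus.
PS = ½·(35 − 25)·10 = 50.

Monopoly: PS = 25; Perfect PD: PS = 50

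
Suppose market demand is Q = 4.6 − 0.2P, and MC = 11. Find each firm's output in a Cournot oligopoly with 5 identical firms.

q_i = 0.4

Inverting demand: P = 23 − 5Q.
In a 5-firm Cournot equilibrium, symmetry and the first-order condition give q = (23 − 11)/(30) = 0.4. So Q = 2 and P = 13.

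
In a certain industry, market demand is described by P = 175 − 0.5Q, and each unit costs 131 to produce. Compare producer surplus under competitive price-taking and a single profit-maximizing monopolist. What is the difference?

Producer surplus rises by 968

Competitive firms price at marginal cost: P = 131, giving Q = 88.
PS = (131 − 131)·88 = 0.
Monopoly sets MR = MC: 175 − Q = 131 ⇒ Q = 44, P = 175 − 0.5·44 = 153.
PS = (153 − 131)·44 = 968.
Change in producer surplus: 968 − 0 = 968.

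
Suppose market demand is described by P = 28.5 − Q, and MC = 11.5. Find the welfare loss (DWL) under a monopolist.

Under competition P = MC = 11.5, so Q = (28.5 − 11.5)/1 = 17.
Monopoly sets MR = MC: 28.5 − 2Q = 11.5 ⇒ Q = 8.5, P = 28.5 − 8.5 = 20.
DWL is the triangle between Q = 8.5 and Q = 17: ½·(17 − 8.5)·(20 − 11.5) = 36.125.

DWL = 36.125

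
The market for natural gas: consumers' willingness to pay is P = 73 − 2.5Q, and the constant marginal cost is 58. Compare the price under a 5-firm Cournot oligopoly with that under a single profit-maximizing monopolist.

Cournot: P = 60.5; Monopoly: P = 65.5

Cournot with 5 identical firms: the symmetric best-response condition is 73 − 15q = 58. Each firm produces q = 1, total output Q = 5, price P = 60.5.
Monopoly sets MR = MC: 73 − 5Q = 58 ⇒ Q = 3, P = 73 − 2.5·3 = 65.5.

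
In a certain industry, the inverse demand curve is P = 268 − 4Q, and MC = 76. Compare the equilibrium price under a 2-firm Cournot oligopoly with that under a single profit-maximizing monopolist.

With 2 symmetric Cournot firms, each firm's FOC gives 268 − 12q = 76, so q = 16, Q = 2·16 = 32, and P = 140.
A monopolist chooses Q where MR = MC. MR = 268 − 8Q; setting this equal to 76 gives Q = 24 and P = 172.

Cournot: P = 140; Monopoly: P = 172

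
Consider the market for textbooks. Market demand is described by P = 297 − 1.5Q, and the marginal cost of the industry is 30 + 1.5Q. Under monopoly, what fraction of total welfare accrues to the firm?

PS/TS = 0.75

The monopolist equates marginal revenue to marginal cost: 297 − 3Q = 30 + 1.5Q, so Q = 178/3. From demand, P = 208.
CS = ½·(297 − 208)·178/3 = 7921/3.
PS = P·Q − VC(Q) = 208·178/3 − (30·178/3 + ½·1.5·(178/3)²) = 7921.
Share captured = PS/TS = 7921/(31684/3) = 0.75.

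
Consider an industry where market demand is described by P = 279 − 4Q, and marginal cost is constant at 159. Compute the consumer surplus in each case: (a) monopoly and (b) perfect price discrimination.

A monopolist chooses Q where MR = MC. MR = 279 − 8Q; setting this equal to 159 gives Q = 15 and P = 219.
CS = ½·(279 − 219)·15 = 450.
With perfect price discrimination, output is the efficient level Q = 30 (where demand meets MC), but every buyer pays their willingness to pay: CS = 0 and PS = total surplus.
CS = 0.

Monopoly: CS = 450; Perfect PD: CS = 0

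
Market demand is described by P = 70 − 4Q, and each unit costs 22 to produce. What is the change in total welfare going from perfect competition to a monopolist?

Perfect competition: P = MC = 22, so 70 − 4Q = 22 and Q = 12.
CS = ½·(70 − 22)·12 = 288; PS = (22 − 22)·12 = 0; TS = 288.
A monopolist chooses Q where MR = MC. MR = 70 − 8Q; setting this equal to 22 gives Q = 6 and P = 46.
CS = ½·(70 − 46)·6 = 72; PS = (46 − 22)·6 = 144; TS = 216.
Change in total welfare: 216 − 288 = −72.

TS falls by 72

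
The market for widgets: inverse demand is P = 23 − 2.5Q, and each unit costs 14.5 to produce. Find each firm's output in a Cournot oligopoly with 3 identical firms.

In a 3-firm Cournot equilibrium, symmetry and the first-order condition give q = (23 − 14.5)/(10) = 0.85. So Q = 2.55 and P = 16.625.

q_i = 0.85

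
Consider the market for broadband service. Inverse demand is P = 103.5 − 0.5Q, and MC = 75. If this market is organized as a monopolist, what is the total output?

Monopoly sets MR = MC: 103.5 − Q = 75 ⇒ Q = 28.5, P = 103.5 − 0.5·28.5 = 89.25.

Q = 28.5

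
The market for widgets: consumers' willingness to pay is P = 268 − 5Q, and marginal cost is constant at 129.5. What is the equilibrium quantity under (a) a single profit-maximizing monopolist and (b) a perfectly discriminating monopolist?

Monopoly sets MR = MC: 268 − 10Q = 129.5 ⇒ Q = 13.85, P = 268 − 5·13.85 = 198.75.
With perfect price discrimination, output is the efficient level Q = 27.7 (where demand meets MC), but every buyer pays their willingness to pay: CS = 0 and PS = total surplus.

Monopoly: Q = 13.85; Perfect PD: Q = 27.7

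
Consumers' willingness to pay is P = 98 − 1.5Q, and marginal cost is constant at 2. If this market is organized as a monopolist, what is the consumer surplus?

Monopoly sets MR = MC: 98 − 3Q = 2 ⇒ Q = 32, P = 98 − 1.5·32 = 50.
CS = ½·(98 − 50)·32 = 768.

CS = 768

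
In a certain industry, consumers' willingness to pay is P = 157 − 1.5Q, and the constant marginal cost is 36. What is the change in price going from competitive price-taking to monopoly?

P rises by 60.5

Under competition P = MC = 36, so Q = (157 − 36)/1.5 = 242/3.
The monopolist equates marginal revenue to marginal cost: 157 − 3Q = 36, so Q = 121/3. From demand, P = 96.5.
Change in price: 96.5 − 36 = 60.5.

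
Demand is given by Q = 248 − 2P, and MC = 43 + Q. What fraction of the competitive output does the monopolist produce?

Inverting demand: P = 124 − 0.5Q.
Monopoly sets MR = MC: 124 − Q = 43 + Q ⇒ Q = 40.5, P = 124 − 0.5·40.5 = 103.75.
Under competition P = MC: 124 − 0.5Q = 43 + Q ⇒ Q = 54, P = 97.
Ratio Q_m/Q_c = 40.5/54 = 0.75.

Q_m/Q_c = 0.75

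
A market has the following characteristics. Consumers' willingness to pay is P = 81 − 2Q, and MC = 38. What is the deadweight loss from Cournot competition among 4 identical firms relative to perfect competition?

DWL = 18.49

Under competition P = MC = 38, so Q = (81 − 38)/2 = 21.5.
In a 4-firm Cournot equilibrium, symmetry and the first-order condition give q = (81 − 38)/(10) = 4.3. So Q = 17.2 and P = 46.6.
DWL is the triangle between Q = 17.2 and Q = 21.5: ½·(21.5 − 17.2)·(46.6 − 38) = 18.49.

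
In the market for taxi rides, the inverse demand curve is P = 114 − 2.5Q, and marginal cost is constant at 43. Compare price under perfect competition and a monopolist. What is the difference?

Price rises by 35.5

Competitive firms price at marginal cost: P = 43, giving Q = 28.4.
Monopoly sets MR = MC: 114 − 5Q = 43 ⇒ Q = 14.2, P = 114 − 2.5·14.2 = 78.5.
Change in price: 78.5 − 43 = 35.5.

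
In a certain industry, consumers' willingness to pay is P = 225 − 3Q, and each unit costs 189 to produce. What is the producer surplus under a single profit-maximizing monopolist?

PS = 108

A monopolist chooses Q where MR = MC. MR = 225 − 6Q; setting this equal to 189 gives Q = 6 and P = 207.
PS = (207 − 189)·6 = 108.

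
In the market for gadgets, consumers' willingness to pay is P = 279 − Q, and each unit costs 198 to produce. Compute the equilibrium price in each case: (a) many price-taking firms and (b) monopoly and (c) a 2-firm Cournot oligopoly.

Perfect competition: P = MC = 198, so 279 − Q = 198 and Q = 81.
The monopolist equates marginal revenue to marginal cost: 279 − 2Q = 198, so Q = 40.5. From demand, P = 238.5.
In a 2-firm Cournot equilibrium, symmetry and the first-order condition give q = (279 − 198)/(3) = 27. So Q = 54 and P = 225.

Competition: P = 198; Monopoly: P = 238.5; Cournot: P = 225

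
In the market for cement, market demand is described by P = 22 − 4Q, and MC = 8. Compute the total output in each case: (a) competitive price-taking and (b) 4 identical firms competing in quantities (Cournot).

Perfect competition: P = MC = 8, so 22 − 4Q = 8 and Q = 3.5.
Cournot with 4 identical firms: the symmetric best-response condition is 22 − 20q = 8. Each firm produces q = 0.7, total output Q = 2.8, price P = 10.8.

Competition: Q = 3.5; Cournot: Q = 2.8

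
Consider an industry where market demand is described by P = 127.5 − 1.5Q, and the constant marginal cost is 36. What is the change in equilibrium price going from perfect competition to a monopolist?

Perfect competition: P = MC = 36, so 127.5 − 1.5Q = 36 and Q = 61.
Monopoly sets MR = MC: 127.5 − 3Q = 36 ⇒ Q = 30.5, P = 127.5 − 1.5·30.5 = 81.75.
Change in equilibrium price: 81.75 − 36 = 45.75.

P rises by 45.75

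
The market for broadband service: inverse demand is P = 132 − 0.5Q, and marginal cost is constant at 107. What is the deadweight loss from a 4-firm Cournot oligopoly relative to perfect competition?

DWL = 25

Competitive firms price at marginal cost: P = 107, giving Q = 50.
With 4 symmetric Cournot firms, each firm's FOC gives 132 − 2.5q = 107, so q = 10, Q = 4·10 = 40, and P = 112.
DWL is the triangle between Q = 40 and Q = 50: ½·(50 − 40)·(112 − 107) = 25.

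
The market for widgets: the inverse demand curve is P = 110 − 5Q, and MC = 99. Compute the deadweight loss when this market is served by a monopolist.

DWL = 3.025

Under competition P = MC = 99, so Q = (110 − 99)/5 = 2.2.
The monopolist equates marginal revenue to marginal cost: 110 − 10Q = 99, so Q = 1.1. From demand, P = 104.5.
DWL is the triangle between Q = 1.1 and Q = 2.2: ½·(2.2 − 1.1)·(104.5 − 99) = 3.025.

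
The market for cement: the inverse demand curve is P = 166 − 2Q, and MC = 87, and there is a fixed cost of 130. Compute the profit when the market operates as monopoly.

Monopoly sets MR = MC: 166 − 4Q = 87 ⇒ Q = 19.75, P = 166 − 2·19.75 = 126.5.
Profit = (126.5 − 87)·19.75 − 130 = 650.125.

Profit = 650.125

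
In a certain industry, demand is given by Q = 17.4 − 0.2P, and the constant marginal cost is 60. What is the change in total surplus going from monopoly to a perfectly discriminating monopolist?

Total surplus rises by 18.225

Inverting demand: P = 87 − 5Q.
A monopolist chooses Q where MR = MC. MR = 87 − 10Q; setting this equal to 60 gives Q = 2.7 and P = 73.5.
CS = ½·(87 − 73.5)·2.7 = 18.225; PS = (73.5 − 60)·2.7 = 36.45; TS = 54.675.
With perfect price discrimination, output is the efficient level Q = 5.4 (where demand meets MC), but every buyer pays their willingness to pay: CS = 0 and PS = total surplus.
TS = 72.9 (equal to competitive TS).
Change in total surplus: 72.9 − 54.675 = 18.225.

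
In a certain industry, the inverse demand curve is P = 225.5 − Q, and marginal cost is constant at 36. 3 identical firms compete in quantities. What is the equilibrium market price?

P = 83.375

In a 3-firm Cournot equilibrium, symmetry and the first-order condition give q = (225.5 − 36)/(4) = 47.375. So Q = 142.125 and P = 83.375.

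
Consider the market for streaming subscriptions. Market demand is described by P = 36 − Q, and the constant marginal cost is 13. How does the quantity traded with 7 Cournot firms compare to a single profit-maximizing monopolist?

With 7 symmetric Cournot firms, each firm's FOC gives 36 − 8q = 13, so q = 2.875, Q = 7·2.875 = 20.125, and P = 15.875.
Monopoly sets MR = MC: 36 − 2Q = 13 ⇒ Q = 11.5, P = 36 − 11.5 = 24.5.

Cournot: Q = 20.125; Monopoly: Q = 11.5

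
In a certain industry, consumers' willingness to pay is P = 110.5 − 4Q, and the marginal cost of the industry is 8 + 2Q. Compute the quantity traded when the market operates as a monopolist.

Q = 10.25

The monopolist equates marginal revenue to marginal cost: 110.5 − 8Q = 8 + 2Q, so Q = 10.25. From demand, P = 69.5.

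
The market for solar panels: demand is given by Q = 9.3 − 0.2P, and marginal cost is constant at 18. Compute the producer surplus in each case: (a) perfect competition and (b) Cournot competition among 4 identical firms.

Competition: PS = 0; Cournot: PS = 25.992

Inverting demand: P = 46.5 − 5Q.
Competitive firms price at marginal cost: P = 18, giving Q = 5.7.
PS = (18 − 18)·5.7 = 0.
Cournot with 4 identical firms: the symmetric best-response condition is 46.5 − 25q = 18. Each firm produces q = 1.14, total output Q = 4.56, price P = 23.7.
PS = (23.7 − 18)·4.56 = 25.992.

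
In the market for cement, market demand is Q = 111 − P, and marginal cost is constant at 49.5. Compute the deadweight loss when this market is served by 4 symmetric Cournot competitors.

Inverting demand: P = 111 − Q.
Competitive firms price at marginal cost: P = 49.5, giving Q = 61.5.
In a 4-firm Cournot equilibrium, symmetry and the first-order condition give q = (111 − 49.5)/(5) = 12.3. So Q = 49.2 and P = 61.8.
DWL is the triangle between Q = 49.2 and Q = 61.5: ½·(61.5 − 49.2)·(61.8 − 49.5) = 75.645.

DWL = 75.645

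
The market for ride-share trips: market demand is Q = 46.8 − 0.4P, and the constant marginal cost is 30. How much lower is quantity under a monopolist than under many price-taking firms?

Inverting demand: P = 117 − 2.5Q.
Under competition P = MC = 30, so Q = (117 − 30)/2.5 = 34.8.
Monopoly sets MR = MC: 117 − 5Q = 30 ⇒ Q = 17.4, P = 117 − 2.5·17.4 = 73.5.
Change in quantity: 17.4 − 34.8 = −17.4.

Q falls by 17.4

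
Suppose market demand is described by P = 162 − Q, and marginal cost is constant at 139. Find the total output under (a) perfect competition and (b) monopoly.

Under competition P = MC = 139, so Q = (162 − 139)/1 = 23.
A monopolist chooses Q where MR = MC. MR = 162 − 2Q; setting this equal to 139 gives Q = 11.5 and P = 150.5.

Competition: Q = 23; Monopoly: Q = 11.5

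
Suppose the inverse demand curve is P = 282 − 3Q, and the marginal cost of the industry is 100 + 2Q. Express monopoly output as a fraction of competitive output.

Q_m/Q_c = 0.625

Monopoly sets MR = MC: 282 − 6Q = 100 + 2Q ⇒ Q = 22.75, P = 282 − 3·22.75 = 213.75.
Under competition P = MC: 282 − 3Q = 100 + 2Q ⇒ Q = 36.4, P = 172.8.
Ratio Q_m/Q_c = 22.75/36.4 = 0.625.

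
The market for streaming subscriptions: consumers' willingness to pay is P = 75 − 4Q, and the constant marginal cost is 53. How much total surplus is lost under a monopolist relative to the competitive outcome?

DWL = 15.125

Perfect competition: P = MC = 53, so 75 − 4Q = 53 and Q = 5.5.
Monopoly sets MR = MC: 75 − 8Q = 53 ⇒ Q = 2.75, P = 75 − 4·2.75 = 64.
DWL is the triangle between Q = 2.75 and Q = 5.5: ½·(5.5 − 2.75)·(64 − 53) = 15.125.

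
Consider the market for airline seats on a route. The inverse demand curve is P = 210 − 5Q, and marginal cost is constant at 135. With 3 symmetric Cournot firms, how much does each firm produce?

Cournot with 3 identical firms: the symmetric best-response condition is 210 − 20q = 135. Each firm produces q = 3.75, total output Q = 11.25, price P = 153.75.

q_i = 3.75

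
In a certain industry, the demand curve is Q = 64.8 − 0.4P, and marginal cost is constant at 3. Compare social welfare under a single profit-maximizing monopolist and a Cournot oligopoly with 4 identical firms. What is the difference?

Social welfare rises by 1061.802

Inverting demand: P = 162 − 2.5Q.
A monopolist chooses Q where MR = MC. MR = 162 − 5Q; setting this equal to 3 gives Q = 31.8 and P = 82.5.
CS = ½·(162 − 82.5)·31.8 = 1264.05; PS = (82.5 − 3)·31.8 = 2528.1; TS = 3792.15.
With 4 symmetric Cournot firms, each firm's FOC gives 162 − 12.5q = 3, so q = 12.72, Q = 4·12.72 = 50.88, and P = 34.8.
CS = ½·(162 − 34.8)·50.88 = 3235.968; PS = (34.8 − 3)·50.88 = 1617.984; TS = 4853.952.
Change in social welfare: 4853.952 − 3792.15 = 1061.802.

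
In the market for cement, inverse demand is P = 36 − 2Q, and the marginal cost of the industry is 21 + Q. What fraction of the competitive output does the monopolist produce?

Q_m/Q_c = 0.6

A monopolist chooses Q where MR = MC. MR = 36 − 4Q; setting this equal to 21 + Q gives Q = 3 and P = 30.
Under competition P = MC: 36 − 2Q = 21 + Q ⇒ Q = 5, P = 26.
Ratio Q_m/Q_c = 3/5 = 0.6.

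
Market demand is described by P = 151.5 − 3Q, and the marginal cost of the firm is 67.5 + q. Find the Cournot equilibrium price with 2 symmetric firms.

P = 101.1

In a 2-firm Cournot equilibrium, symmetry and the first-order condition give q = (151.5 − 67.5)/(10) = 8.4. So Q = 16.8 and P = 101.1.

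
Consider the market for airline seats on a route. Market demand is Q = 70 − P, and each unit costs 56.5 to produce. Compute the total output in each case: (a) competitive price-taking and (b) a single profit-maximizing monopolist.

Competition: Q = 13.5; Monopoly: Q = 6.75

Inverting demand: P = 70 − Q.
Competitive firms price at marginal cost: P = 56.5, giving Q = 13.5.
Monopoly sets MR = MC: 70 − 2Q = 56.5 ⇒ Q = 6.75, P = 70 − 6.75 = 63.25.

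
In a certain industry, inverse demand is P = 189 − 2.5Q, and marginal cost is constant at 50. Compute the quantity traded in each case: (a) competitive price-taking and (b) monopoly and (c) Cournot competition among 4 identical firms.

Under competition P = MC = 50, so Q = (189 − 50)/2.5 = 55.6.
A monopolist chooses Q where MR = MC. MR = 189 − 5Q; setting this equal to 50 gives Q = 27.8 and P = 119.5.
With 4 symmetric Cournot firms, each firm's FOC gives 189 − 12.5q = 50, so q = 11.12, Q = 4·11.12 = 44.48, and P = 77.8.

Competition: Q = 55.6; Monopoly: Q = 27.8; Cournot: Q = 44.48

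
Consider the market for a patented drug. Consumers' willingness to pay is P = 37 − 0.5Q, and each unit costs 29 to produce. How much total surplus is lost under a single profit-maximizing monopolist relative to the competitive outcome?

DWL = 16

Perfect competition: P = MC = 29, so 37 − 0.5Q = 29 and Q = 16.
The monopolist equates marginal revenue to marginal cost: 37 − Q = 29, so Q = 8. From demand, P = 33.
DWL is the triangle between Q = 8 and Q = 16: ½·(16 − 8)·(33 − 29) = 16.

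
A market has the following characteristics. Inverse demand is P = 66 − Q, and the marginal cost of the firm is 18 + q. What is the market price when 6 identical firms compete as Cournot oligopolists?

P = 30

Cournot with 6 identical firms: the symmetric best-response condition is 66 − 7q = 18 + q. Each firm produces q = 6, total output Q = 36, price P = 30.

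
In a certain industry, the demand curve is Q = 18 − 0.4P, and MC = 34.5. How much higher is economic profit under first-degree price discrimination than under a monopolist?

π rises by 11.025

Inverting demand: P = 45 − 2.5Q.
The monopolist equates marginal revenue to marginal cost: 45 − 5Q = 34.5, so Q = 2.1. From demand, P = 39.75.
Profit = (39.75 − 34.5)·2.1 = 11.025.
A perfectly discriminating monopolist sells every unit with P(Q) ≥ MC(Q), so output equals the competitive quantity Q = 4.2. Each buyer pays their reservation price, so CS = 0 and the firm captures all surplus.
PS equals the full surplus area, 22.05. Profit = 22.05 = 22.05.
Change in economic profit: 22.05 − 11.025 = 11.025.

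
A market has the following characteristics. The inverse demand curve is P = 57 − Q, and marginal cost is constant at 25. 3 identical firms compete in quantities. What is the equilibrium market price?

P = 33

In a 3-firm Cournot equilibrium, symmetry and the first-order condition give q = (57 − 25)/(4) = 8. So Q = 24 and P = 33.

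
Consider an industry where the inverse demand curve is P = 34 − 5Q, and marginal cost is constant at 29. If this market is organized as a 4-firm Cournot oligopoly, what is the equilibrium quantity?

Q = 0.8

In a 4-firm Cournot equilibrium, symmetry and the first-order condition give q = (34 − 29)/(25) = 0.2. So Q = 0.8 and P = 30.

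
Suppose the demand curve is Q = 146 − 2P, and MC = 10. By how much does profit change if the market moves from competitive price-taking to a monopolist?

Inverting demand: P = 73 − 0.5Q.
Under competition P = MC = 10, so Q = (73 − 10)/0.5 = 126.
Profit = (10 − 10)·126 = 0.
The monopolist equates marginal revenue to marginal cost: 73 − Q = 10, so Q = 63. From demand, P = 41.5.
Profit = (41.5 − 10)·63 = 1984.5.
Change in profit: 1984.5 − 0 = 1984.5.

Profit rises by 1984.5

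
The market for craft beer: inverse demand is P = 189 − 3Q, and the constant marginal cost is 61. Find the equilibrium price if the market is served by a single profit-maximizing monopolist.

P = 125

The monopolist equates marginal revenue to marginal cost: 189 − 6Q = 61, so Q = 64/3. From demand, P = 125.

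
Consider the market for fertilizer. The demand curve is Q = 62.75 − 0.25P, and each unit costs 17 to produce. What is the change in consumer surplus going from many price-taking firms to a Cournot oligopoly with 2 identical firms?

CS falls by 3802.5

Inverting demand: P = 251 − 4Q.
Perfect competition: P = MC = 17, so 251 − 4Q = 17 and Q = 58.5.
CS = ½·(251 − 17)·58.5 = 6844.5.
With 2 symmetric Cournot firms, each firm's FOC gives 251 − 12q = 17, so q = 19.5, Q = 2·19.5 = 39, and P = 95.
CS = ½·(251 − 95)·39 = 3042.
Change in consumer surplus: 3042 − 6844.5 = −3802.5.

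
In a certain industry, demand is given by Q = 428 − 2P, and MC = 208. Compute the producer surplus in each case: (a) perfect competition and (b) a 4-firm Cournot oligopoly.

Competition: PS = 0; Cournot: PS = 11.52

Inverting demand: P = 214 − 0.5Q.
Competitive firms price at marginal cost: P = 208, giving Q = 12.
PS = (208 − 208)·12 = 0.
Cournot with 4 identical firms: the symmetric best-response condition is 214 − 2.5q = 208. Each firm produces q = 2.4, total output Q = 9.6, price P = 209.2.
PS = (209.2 − 208)·9.6 = 11.52.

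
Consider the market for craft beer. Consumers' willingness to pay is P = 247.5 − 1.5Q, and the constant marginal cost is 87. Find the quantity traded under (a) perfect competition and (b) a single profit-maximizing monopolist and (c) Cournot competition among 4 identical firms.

Competition: Q = 107; Monopoly: Q = 53.5; Cournot: Q = 85.6

Under competition P = MC = 87, so Q = (247.5 − 87)/1.5 = 107.
A monopolist chooses Q where MR = MC. MR = 247.5 − 3Q; setting this equal to 87 gives Q = 53.5 and P = 167.25.
With 4 symmetric Cournot firms, each firm's FOC gives 247.5 − 7.5q = 87, so q = 21.4, Q = 4·21.4 = 85.6, and P = 119.1.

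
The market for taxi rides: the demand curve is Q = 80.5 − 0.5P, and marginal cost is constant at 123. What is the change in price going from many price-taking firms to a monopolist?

Price rises by 19

Inverting demand: P = 161 − 2Q.
Perfect competition: P = MC = 123, so 161 − 2Q = 123 and Q = 19.
The monopolist equates marginal revenue to marginal cost: 161 − 4Q = 123, so Q = 9.5. From demand, P = 142.
Change in price: 142 − 123 = 19.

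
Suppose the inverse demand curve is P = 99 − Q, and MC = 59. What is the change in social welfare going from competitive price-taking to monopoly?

TS falls by 200

Under competition P = MC = 59, so Q = (99 − 59)/1 = 40.
CS = ½·(99 − 59)·40 = 800; PS = (59 − 59)·40 = 0; TS = 800.
A monopolist chooses Q where MR = MC. MR = 99 − 2Q; setting this equal to 59 gives Q = 20 and P = 79.
CS = ½·(99 − 79)·20 = 200; PS = (79 − 59)·20 = 400; TS = 600.
Change in social welfare: 600 − 800 = −200.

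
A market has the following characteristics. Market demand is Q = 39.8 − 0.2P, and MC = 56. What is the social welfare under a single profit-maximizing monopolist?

TS = 1533.675

Inverting demand: P = 199 − 5Q.
Monopoly sets MR = MC: 199 − 10Q = 56 ⇒ Q = 14.3, P = 199 − 5·14.3 = 127.5.
CS = ½·(199 − 127.5)·14.3 = 511.225; PS = (127.5 − 56)·14.3 = 1022.45; TS = 1533.675.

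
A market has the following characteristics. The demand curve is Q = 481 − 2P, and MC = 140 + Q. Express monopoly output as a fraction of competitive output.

Inverting demand: P = 240.5 − 0.5Q.
The monopolist equates marginal revenue to marginal cost: 240.5 − Q = 140 + Q, so Q = 50.25. From demand, P = 215.375.
Under competition P = MC: 240.5 − 0.5Q = 140 + Q ⇒ Q = 67, P = 207.
Ratio Q_m/Q_c = 50.25/67 = 0.75.

Q_m/Q_c = 0.75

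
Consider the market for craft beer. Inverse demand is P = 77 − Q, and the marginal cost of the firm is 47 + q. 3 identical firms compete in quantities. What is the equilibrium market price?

In a 3-firm Cournot equilibrium, symmetry and the first-order condition give q = (77 − 47)/(5) = 6. So Q = 18 and P = 59.

P = 59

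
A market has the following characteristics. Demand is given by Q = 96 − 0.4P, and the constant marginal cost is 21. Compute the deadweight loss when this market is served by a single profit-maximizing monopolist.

DWL = 2398.05

Inverting demand: P = 240 − 2.5Q.
Competitive firms price at marginal cost: P = 21, giving Q = 87.6.
The monopolist equates marginal revenue to marginal cost: 240 − 5Q = 21, so Q = 43.8. From demand, P = 130.5.
DWL is the triangle between Q = 43.8 and Q = 87.6: ½·(87.6 − 43.8)·(130.5 − 21) = 2398.05.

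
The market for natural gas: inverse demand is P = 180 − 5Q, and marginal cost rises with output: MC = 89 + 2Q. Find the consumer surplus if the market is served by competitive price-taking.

CS = 422.5

Competitive equilibrium sets price equal to marginal cost: 180 − 5Q = 89 + 2Q, so Q = 13 and P = 115.
CS = ½·(180 − 115)·13 = 422.5.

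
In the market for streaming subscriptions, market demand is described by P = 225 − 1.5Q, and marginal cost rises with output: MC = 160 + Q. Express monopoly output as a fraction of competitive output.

Q_m/Q_c = 0.625

The monopolist equates marginal revenue to marginal cost: 225 − 3Q = 160 + Q, so Q = 16.25. From demand, P = 200.625.
Under competition P = MC: 225 − 1.5Q = 160 + Q ⇒ Q = 26, P = 186.
Ratio Q_m/Q_c = 16.25/26 = 0.625.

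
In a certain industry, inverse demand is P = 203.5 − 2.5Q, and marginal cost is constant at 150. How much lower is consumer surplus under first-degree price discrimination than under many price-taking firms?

CS falls by 572.45

Under competition P = MC = 150, so Q = (203.5 − 150)/2.5 = 21.4.
CS = ½·(203.5 − 150)·21.4 = 572.45.
With perfect price discrimination, output is the efficient level Q = 21.4 (where demand meets MC), but every buyer pays their willingness to pay: CS = 0 and PS = total surplus.
CS = 0.
Change in consumer surplus: 0 − 572.45 = −572.45.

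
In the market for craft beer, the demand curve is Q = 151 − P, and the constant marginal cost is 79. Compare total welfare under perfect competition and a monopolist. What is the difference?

TS falls by 648

Inverting demand: P = 151 − Q.
Perfect competition: P = MC = 79, so 151 − Q = 79 and Q = 72.
CS = ½·(151 − 79)·72 = 2592; PS = (79 − 79)·72 = 0; TS = 2592.
A monopolist chooses Q where MR = MC. MR = 151 − 2Q; setting this equal to 79 gives Q = 36 and P = 115.
CS = ½·(151 − 115)·36 = 648; PS = (115 − 79)·36 = 1296; TS = 1944.
Change in total welfare: 1944 − 2592 = −648.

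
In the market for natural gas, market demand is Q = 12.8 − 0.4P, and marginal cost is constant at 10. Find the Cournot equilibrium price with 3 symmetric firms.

P = 15.5

Inverting demand: P = 32 − 2.5Q.
Cournot with 3 identical firms: the symmetric best-response condition is 32 − 10q = 10. Each firm produces q = 2.2, total output Q = 6.6, price P = 15.5.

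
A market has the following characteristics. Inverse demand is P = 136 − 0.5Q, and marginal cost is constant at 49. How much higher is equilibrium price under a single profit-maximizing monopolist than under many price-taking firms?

Perfect competition: P = MC = 49, so 136 − 0.5Q = 49 and Q = 174.
The monopolist equates marginal revenue to marginal cost: 136 − Q = 49, so Q = 87. From demand, P = 92.5.
Change in equilibrium price: 92.5 − 49 = 43.5.

P rises by 43.5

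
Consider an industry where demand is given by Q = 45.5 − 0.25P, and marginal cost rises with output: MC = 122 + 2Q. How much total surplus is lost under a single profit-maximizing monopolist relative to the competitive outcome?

Inverting demand: P = 182 − 4Q.
Competitive equilibrium sets price equal to marginal cost: 182 − 4Q = 122 + 2Q, so Q = 10 and P = 142.
Monopoly sets MR = MC: 182 − 8Q = 122 + 2Q ⇒ Q = 6, P = 182 − 4·6 = 158.
CS = ½·(182 − 142)·10 = 200; PS = (142·10 − 122·10 − ½·2·10²) = 100; TS = 300.
CS = ½·(182 − 158)·6 = 72; PS = (158·6 − 122·6 − ½·2·6²) = 180; TS = 252.
DWL = 300 − 252 = 48.

DWL = 48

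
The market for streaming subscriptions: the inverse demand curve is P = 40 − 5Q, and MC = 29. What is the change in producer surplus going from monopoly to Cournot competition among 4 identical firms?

Monopoly sets MR = MC: 40 − 10Q = 29 ⇒ Q = 1.1, P = 40 − 5·1.1 = 34.5.
PS = (34.5 − 29)·1.1 = 6.05.
In a 4-firm Cournot equilibrium, symmetry and the first-order condition give q = (40 − 29)/(25) = 0.44. So Q = 1.76 and P = 31.2.
PS = (31.2 − 29)·1.76 = 3.872.
Change in producer surplus: 3.872 − 6.05 = −2.178.

PS falls by 2.178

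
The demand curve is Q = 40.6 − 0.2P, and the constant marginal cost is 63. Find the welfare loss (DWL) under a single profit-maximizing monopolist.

Inverting demand: P = 203 − 5Q.
Under competition P = MC = 63, so Q = (203 − 63)/5 = 28.
A monopolist chooses Q where MR = MC. MR = 203 − 10Q; setting this equal to 63 gives Q = 14 and P = 133.
DWL is the triangle between Q = 14 and Q = 28: ½·(28 − 14)·(133 − 63) = 490.

DWL = 490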